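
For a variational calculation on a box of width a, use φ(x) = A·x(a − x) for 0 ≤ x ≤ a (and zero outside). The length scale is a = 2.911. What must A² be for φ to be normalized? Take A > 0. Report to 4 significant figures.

Require ∫ |φ|² dx = 1 over the whole domain.
Expanding the polynomial and integrating term by term, the integral (without the A² prefactor) comes out to a^5/30.
Substituting a = 2.911 gives A² = 0.14352, so A = 0.37884.

A^2 ≈ 0.1435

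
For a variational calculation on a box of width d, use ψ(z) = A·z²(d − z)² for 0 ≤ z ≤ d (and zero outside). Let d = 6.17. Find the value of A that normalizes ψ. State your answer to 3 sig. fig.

Require ∫ |ψ|² dz = 1 over the whole domain.
The integral (without the A² prefactor) comes out to d^9/630.
Setting this equal to 1 gives A² = 1/(d^9/630).
With d = 6.17: A² = 0.00004862 and A = 0.006972.

A ≈ 0.00697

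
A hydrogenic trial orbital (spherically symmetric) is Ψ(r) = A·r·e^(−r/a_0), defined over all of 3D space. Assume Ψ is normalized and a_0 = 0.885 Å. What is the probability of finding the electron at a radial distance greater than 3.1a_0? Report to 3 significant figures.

P = ∫ |Ψ|² 4πr² dr over r > 3.1a_0.
The full normalization integral is A²·[3·π·a_0^5] = 1, fixing A².
In terms of u = r/a_0 (A², 4π and the length scale all cancel between numerator and denominator), P = [∫_{3.1}^{∞} u^4·e^(-2·u) du] / [∫_{0}^{∞} u^4·e^(-2·u) du].
An antiderivative of u^4·e^(-2·u) is -(u^4/2 + u^3 + 3·u^2/2 + 3·u/2 + 3/4)·e^(-2·u); evaluating from 3.1 to ∞ gives ≈ 0.19438, while the full integral is 3/4.
This evaluates to P = 0.2592.

P ≈ 0.259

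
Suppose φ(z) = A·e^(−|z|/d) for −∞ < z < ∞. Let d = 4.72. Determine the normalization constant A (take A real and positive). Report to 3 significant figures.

A ≈ 0.460

We need A² ∫|f|² dz = 1, taking the integral from −∞ to ∞.
With φ = A·e^(−|z|/d), the integral evaluates to A²·[d].
Setting this equal to 1 gives A² = 1/(d).
Plugging in d = 4.72 yields A = 0.4603.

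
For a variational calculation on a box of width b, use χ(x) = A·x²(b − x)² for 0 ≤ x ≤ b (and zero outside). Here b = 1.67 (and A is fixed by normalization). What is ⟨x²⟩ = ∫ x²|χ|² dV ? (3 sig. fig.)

By definition ⟨x²⟩ = ∫ x^2 |χ(x)|² dx.
Expanding the polynomial and integrating term by term, the ratio of the moment integral to the normalization integral gives ⟨x²⟩ = 3·b^2/11.
With b = 1.67, ⟨x^2⟩ = 0.7606.

⟨x^2⟩ ≈ 0.761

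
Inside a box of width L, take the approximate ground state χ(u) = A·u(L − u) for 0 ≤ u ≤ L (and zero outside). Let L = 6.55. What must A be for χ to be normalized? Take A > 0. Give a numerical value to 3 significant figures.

The normalization condition is ∫|χ|² du = 1 from 0 to L.
Expanding the polynomial and integrating term by term, with χ = A·u(L − u), the integral evaluates to A²·[L^5/30].
Hence A² = 1/[L^5/30].
With L = 6.55: A² = 0.002488 and A = 0.04988.

A ≈ 0.0499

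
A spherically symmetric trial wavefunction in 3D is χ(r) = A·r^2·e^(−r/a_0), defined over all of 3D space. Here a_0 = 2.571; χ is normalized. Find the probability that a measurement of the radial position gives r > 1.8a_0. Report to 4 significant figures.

P ≈ 0.9267

P = ∫ |χ|² 4πr² dr over r > 1.8a_0.
The full normalization integral is A²·[45·π·a_0^7/2] = 1, fixing A².
Let u = r/a_0; then A², 4π and the length scale all cancel, so P = ∫_{1.8}^{∞} u^6·e^(-2·u) du ÷ ∫_{0}^{∞} u^6·e^(-2·u) du.
With ∫ u^6·e^(-2·u) du = -(4·u^6 + 12·u^5 + 30·u^4 + 60·u^3 + 90·u^2 + 90·u + 45)·e^(-2·u)/8 + C, the region integral is ≈ 5.21284 and the full one is 45/8.
Taking the ratio yields P = 0.92673.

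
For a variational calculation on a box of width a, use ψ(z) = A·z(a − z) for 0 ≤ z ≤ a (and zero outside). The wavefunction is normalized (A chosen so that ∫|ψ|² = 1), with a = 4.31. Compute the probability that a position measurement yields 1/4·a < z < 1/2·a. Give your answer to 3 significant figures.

The probability is P = ∫ |ψ|² dz over [1/4·a, 1/2·a].
The normalization integral ∫|ψ|²dz over the whole domain equals a^5/30·A², and A² cancels in the ratio.
In terms of u = z/a (A² and the length scale cancel between numerator and denominator), P = [∫_{1/4}^{1/2} u^2·(1 - u)^2 du] / [∫_{0}^{1} u^2·(1 - u)^2 du].
Using ∫ u^2·(1 - u)^2 du = u^3·(6·u^2 - 15·u + 10)/30, the numerator is ≈ 0.013216 and the denominator is 1/30.
Taking the ratio, P = 203/512.

P ≈ 0.396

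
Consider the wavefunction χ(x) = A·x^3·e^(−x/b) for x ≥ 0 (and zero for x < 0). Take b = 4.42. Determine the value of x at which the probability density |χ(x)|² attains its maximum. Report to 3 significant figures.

The maximum of |χ(x)|² occurs where its derivative vanishes.
Solving yields x = 3·b.
With b = 4.42, the most probable position is 13.26.

x ≈ 13.3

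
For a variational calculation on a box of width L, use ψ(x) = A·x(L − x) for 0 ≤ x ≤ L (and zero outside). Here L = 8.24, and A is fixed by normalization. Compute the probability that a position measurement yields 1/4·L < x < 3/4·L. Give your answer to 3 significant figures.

P ≈ 0.793

The probability is P = ∫ |ψ|² dx over [1/4·L, 3/4·L].
Since A² = 1/(L^5/30), this is the region integral divided by the full normalization integral.
Substituting u = x/L, A² and the length scale cancel in the ratio: P = ∫_{1/4}^{3/4} u^2·(1 - u)^2 du / ∫_{0}^{1} u^2·(1 - u)^2 du.
An antiderivative of u^2·(1 - u)^2 is u^3·(6·u^2 - 15·u + 10)/30; evaluating from 1/4 to 3/4 gives 203/7680, while the full integral is 1/30.
Evaluating gives P = 203/256.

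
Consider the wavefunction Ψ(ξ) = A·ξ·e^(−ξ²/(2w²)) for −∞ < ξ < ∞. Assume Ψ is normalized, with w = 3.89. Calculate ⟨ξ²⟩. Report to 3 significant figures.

By definition ⟨ξ²⟩ = ∫ ξ^2 |Ψ(ξ)|² dξ.
Differentiating ∫e^(−αξ²) dξ = √(π/α) under α to get the higher moments, the ratio of the moment integral to the normalization integral gives ⟨ξ²⟩ = 3·w^2/2.
With w = 3.89, ⟨ξ^2⟩ = 22.70.

⟨ξ^2⟩ ≈ 22.7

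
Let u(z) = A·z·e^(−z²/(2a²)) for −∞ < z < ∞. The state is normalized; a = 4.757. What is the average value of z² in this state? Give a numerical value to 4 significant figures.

⟨z^2⟩ ≈ 33.94

⟨z²⟩ = ∫ z^2 |u|² dz over the full domain.
With ∫_{−∞}^{∞} z^(2m) e^(−αz²) dz = (2m−1)!!·√π / (2^m α^(m+1/2)), since the A² factors cancel between numerator and denominator, ⟨z²⟩ = 3·a^2/2.
Putting a = 4.757 gives 33.944.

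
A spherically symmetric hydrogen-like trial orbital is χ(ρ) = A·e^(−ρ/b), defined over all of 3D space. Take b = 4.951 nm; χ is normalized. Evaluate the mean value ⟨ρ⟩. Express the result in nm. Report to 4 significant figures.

⟨ρ⟩ ≈ 7.427 nm

The expectation value is the |χ|²-weighted average of ρ: ∫ ρ|χ|² 4πρ² dρ.
Recall ∫₀^∞ ρ^m e^(−ρ/β) dρ = m!·β^(m+1), since the A² factors cancel between numerator and denominator, ⟨ρ⟩ = 3·b/2.
Putting b = 4.951 gives 7.4265.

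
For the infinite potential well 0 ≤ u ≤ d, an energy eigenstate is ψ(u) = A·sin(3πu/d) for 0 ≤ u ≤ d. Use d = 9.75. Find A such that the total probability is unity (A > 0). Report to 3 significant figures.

A ≈ 0.453

The normalization condition is ∫|ψ|² du = 1 from 0 to d.
With ∫₀^d sin²(nπu/d) du = d/2, the integral (without the A² prefactor) comes out to d/2.
Hence A² = 1/[d/2].
Substituting d = 9.75 gives A² = 0.2051, so A = 0.4529.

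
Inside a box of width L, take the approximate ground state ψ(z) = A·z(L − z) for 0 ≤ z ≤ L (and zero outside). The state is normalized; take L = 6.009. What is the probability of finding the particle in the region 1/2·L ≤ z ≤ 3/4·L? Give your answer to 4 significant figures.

The probability is P = ∫ |ψ|² dz over [1/2·L, 3/4·L].
The normalization integral ∫|ψ|²dz over the whole domain equals L^5/30·A², and A² cancels in the ratio.
Let u = z/L; then A² and the length scale cancel, so P = ∫_{1/2}^{3/4} u^2·(1 - u)^2 du ÷ ∫_{0}^{1} u^2·(1 - u)^2 du.
Using ∫ u^2·(1 - u)^2 du = u^3·(6·u^2 - 15·u + 10)/30, the numerator is ≈ 0.0132161 and the denominator is 1/30.
Evaluating gives P = 203/512.

P ≈ 0.3965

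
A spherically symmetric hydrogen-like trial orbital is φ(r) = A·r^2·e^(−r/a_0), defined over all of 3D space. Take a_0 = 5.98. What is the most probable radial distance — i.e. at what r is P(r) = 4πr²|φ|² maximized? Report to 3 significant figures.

Set d/dr [P(r) = 4πr²|φ|²] = 0 and solve for r > 0.
Solving yields r = 3·a_0.
With a_0 = 5.98, the most probable radial distance is 17.94.

r ≈ 17.9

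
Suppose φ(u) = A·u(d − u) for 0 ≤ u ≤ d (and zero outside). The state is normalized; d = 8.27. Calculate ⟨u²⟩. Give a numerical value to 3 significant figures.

⟨u^2⟩ ≈ 19.5

By definition ⟨u²⟩ = ∫ u^2 |φ(u)|² du.
Expanding the polynomial and integrating term by term, evaluating both integrals, ⟨u²⟩ = 2·d^2/7.
Putting d = 8.27 gives 19.54.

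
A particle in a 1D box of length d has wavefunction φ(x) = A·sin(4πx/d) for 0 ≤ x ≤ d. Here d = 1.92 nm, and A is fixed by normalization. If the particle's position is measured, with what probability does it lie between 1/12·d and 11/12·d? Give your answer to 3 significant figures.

P ≈ 0.902

The probability is P = ∫ |φ|² dx over [1/12·d, 11/12·d].
With A² fixed by ∫|φ|² = 1, i.e. A² = (d/2)^(−1), substitute and integrate.
In terms of u = x/d (A² and the length scale cancel between numerator and denominator), P = [∫_{1/12}^{11/12} sin(4·π·u)^2 du] / [∫_{0}^{1} sin(4·π·u)^2 du].
With ∫ sin(4·π·u)^2 du = u/2 - sin(4·π·u)·cos(4·π·u)/(8·π) + C, the region integral is √(3)/(16·π) + 5/12 and the full one is 1/2.
Taking the ratio, P = √(3)/(8·π) + 5/6.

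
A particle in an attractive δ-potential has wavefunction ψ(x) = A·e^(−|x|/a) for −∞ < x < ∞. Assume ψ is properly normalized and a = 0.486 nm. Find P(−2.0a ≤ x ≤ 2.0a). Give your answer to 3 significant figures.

P ≈ 0.982

P = ∫_{−2.0a}^{2.0a} |ψ(x)|² dx.
With A² fixed by ∫|ψ|² = 1, i.e. A² = (a)^(−1), substitute and integrate.
Both integrals are even about x = 0, so only the x ≥ 0 halves are needed (the factors of 2 cancel). Substituting u = x/a, A² and the length scale cancel in the ratio: P = ∫_{0}^{2.0} e^(-2·u) du / ∫_{0}^{∞} e^(-2·u) du.
With ∫ e^(-2·u) du = -e^(-2·u)/2 + C, the region integral is 1/2 - e^(-4)/2 and the full one is 1/2.
Taking the ratio, P = 0.9817.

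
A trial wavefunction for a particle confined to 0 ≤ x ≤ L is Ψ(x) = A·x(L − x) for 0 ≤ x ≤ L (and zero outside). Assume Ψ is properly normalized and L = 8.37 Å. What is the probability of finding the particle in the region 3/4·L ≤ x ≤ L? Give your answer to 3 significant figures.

P ≈ 0.104

P = ∫_{3/4·L}^{L} |Ψ(x)|² dx.
Since A² = 1/(L^5/30), this is the region integral divided by the full normalization integral.
In terms of u = x/L (A² and the length scale cancel between numerator and denominator), P = [∫_{3/4}^{1} u^2·(1 - u)^2 du] / [∫_{0}^{1} u^2·(1 - u)^2 du].
Using ∫ u^2·(1 - u)^2 du = u^3·(6·u^2 - 15·u + 10)/30, the numerator is ≈ 0.0034505 and the denominator is 1/30.
This works out to P = 53/512.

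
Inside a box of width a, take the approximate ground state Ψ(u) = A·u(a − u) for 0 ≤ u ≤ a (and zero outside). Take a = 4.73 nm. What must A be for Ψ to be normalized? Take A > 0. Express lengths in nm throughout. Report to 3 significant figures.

A ≈ 0.113 nm^(-5/2)

The normalization condition is ∫|Ψ|² du = 1 from 0 to a.
Expanding the polynomial and integrating term by term, carrying out the integral gives A² · a^5/30.
Setting this equal to 1 gives A² = 1/(a^5/30).
Plugging in a = 4.73 yields A = 0.1126.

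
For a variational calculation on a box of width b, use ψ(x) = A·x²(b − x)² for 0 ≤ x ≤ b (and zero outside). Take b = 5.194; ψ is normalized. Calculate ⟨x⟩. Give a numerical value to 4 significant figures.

The expectation value is the |ψ|²-weighted average of x: ∫ x|ψ|² dx.
Expanding the polynomial and integrating term by term, since the A² factors cancel between numerator and denominator, ⟨x⟩ = b/2.
Putting b = 5.194 gives 2.5970.

⟨x⟩ ≈ 2.597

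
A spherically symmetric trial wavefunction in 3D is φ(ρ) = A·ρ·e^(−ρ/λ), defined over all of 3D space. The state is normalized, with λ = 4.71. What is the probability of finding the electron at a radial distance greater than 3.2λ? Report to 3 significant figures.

Integrate the radial probability density 4πρ²|φ|² over ρ > 3.2λ.
The full normalization integral is A²·[3·π·λ^5] = 1, fixing A².
Let u = ρ/λ; then A², 4π and the length scale all cancel, so P = ∫_{3.2}^{∞} u^4·e^(-2·u) du ÷ ∫_{0}^{∞} u^4·e^(-2·u) du.
An antiderivative of u^4·e^(-2·u) is -(u^4/2 + u^3 + 3·u^2/2 + 3·u/2 + 3/4)·e^(-2·u); evaluating from 3.2 to ∞ gives ≈ 0.17630, while the full integral is 3/4.
This evaluates to P = 0.2351.

P ≈ 0.235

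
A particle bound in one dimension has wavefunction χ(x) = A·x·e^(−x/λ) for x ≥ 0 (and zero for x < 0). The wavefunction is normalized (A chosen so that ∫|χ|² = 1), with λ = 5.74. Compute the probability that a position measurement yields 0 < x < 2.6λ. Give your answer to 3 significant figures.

P ≈ 0.891

P = ∫_{0}^{2.6λ} |χ(x)|² dx.
The normalization integral ∫|χ|²dx over the whole domain equals λ^3/4·A², and A² cancels in the ratio.
Let u = x/λ; then A² and the length scale cancel, so P = ∫_{0}^{2.6} u^2·e^(-2·u) du ÷ ∫_{0}^{∞} u^2·e^(-2·u) du.
An antiderivative of u^2·e^(-2·u) is -(2·u^2 + 2·u + 1)·e^(-2·u)/4; evaluating from 0 to 2.6 gives 1/4 - 493·e^(-26/5)/100, while the full integral is 1/4.
The result is P = 0.8912.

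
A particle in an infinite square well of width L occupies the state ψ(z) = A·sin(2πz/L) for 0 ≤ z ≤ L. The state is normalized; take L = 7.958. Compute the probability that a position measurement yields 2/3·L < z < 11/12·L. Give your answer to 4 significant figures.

P = ∫_{2/3·L}^{11/12·L} |ψ(z)|² dz.
With A² fixed by ∫|ψ|² = 1, i.e. A² = (L/2)^(−1), substitute and integrate.
In terms of u = z/L (A² and the length scale cancel between numerator and denominator), P = [∫_{2/3}^{11/12} sin(2·π·u)^2 du] / [∫_{0}^{1} sin(2·π·u)^2 du].
An antiderivative of sin(2·π·u)^2 is u/2 - sin(4·π·u)/(8·π); evaluating from 2/3 to 11/12 gives √(3)/(8·π) + 1/8, while the full integral is 1/2.
This works out to P = (√(3) + π)/(4·π).

P ≈ 0.3878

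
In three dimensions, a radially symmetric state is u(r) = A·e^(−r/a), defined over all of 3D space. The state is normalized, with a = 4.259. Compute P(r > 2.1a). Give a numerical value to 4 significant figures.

With dV = 4πr²dr, the probability is ∫|u|² dV over r > 2.1a.
The full normalization integral is A²·[π·a^3] = 1, fixing A².
In terms of t = r/a (A², 4π and the length scale all cancel between numerator and denominator), P = [∫_{2.1}^{∞} t^2·e^(-2·t) dt] / [∫_{0}^{∞} t^2·e^(-2·t) dt].
An antiderivative of t^2·e^(-2·t) is -(2·t^2 + 2·t + 1)·e^(-2·t)/4; evaluating from 2.1 to ∞ gives 701·e^(-21/5)/200, while the full integral is 1/4.
The region integral divided by the full integral gives P = 0.21024.

P ≈ 0.2102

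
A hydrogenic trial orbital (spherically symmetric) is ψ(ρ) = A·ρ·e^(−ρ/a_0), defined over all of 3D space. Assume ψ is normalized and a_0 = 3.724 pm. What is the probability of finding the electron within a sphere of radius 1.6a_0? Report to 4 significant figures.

P ≈ 0.2194

With dV = 4πρ²dρ, the probability is ∫|ψ|² dV over ρ ≤ 1.6a_0.
Normalization gives A² = 1/(3·π·a_0^5).
In terms of u = ρ/a_0 (A², 4π and the length scale all cancel between numerator and denominator), P = [∫_{0}^{1.6} u^4·e^(-2·u) du] / [∫_{0}^{∞} u^4·e^(-2·u) du].
Using ∫ u^4·e^(-2·u) du = -(u^4/2 + u^3 + 3·u^2/2 + 3·u/2 + 3/4)·e^(-2·u), the numerator is ≈ 0.164541 and the denominator is 3/4.
The region integral divided by the full integral gives P = 0.21939.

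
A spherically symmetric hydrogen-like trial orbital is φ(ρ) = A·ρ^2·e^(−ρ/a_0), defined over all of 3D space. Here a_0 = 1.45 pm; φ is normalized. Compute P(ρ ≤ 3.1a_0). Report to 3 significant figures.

With dV = 4πρ²dρ, the probability is ∫|φ|² dV over ρ ≤ 3.1a_0.
The full normalization integral is A²·[45·π·a_0^7/2] = 1, fixing A².
In terms of u = ρ/a_0 (A², 4π and the length scale all cancel between numerator and denominator), P = [∫_{0}^{3.1} u^6·e^(-2·u) du] / [∫_{0}^{∞} u^6·e^(-2·u) du].
With ∫ u^6·e^(-2·u) du = -(4·u^6 + 12·u^5 + 30·u^4 + 60·u^3 + 90·u^2 + 90·u + 45)·e^(-2·u)/8 + C, the region integral is ≈ 2.3951 and the full one is 45/8.
The region integral divided by the full integral gives P = 0.4258.

P ≈ 0.426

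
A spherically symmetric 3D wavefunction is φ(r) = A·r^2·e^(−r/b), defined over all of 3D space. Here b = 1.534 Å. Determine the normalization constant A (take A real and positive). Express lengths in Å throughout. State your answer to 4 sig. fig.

Normalization requires ∫|φ|² 4πr² dr = 1, integrated from 0 to ∞.
(Spherical symmetry: dV = 4πr² dr.)
∫|φ|² 4πr² dr = A²·(45·π·b^7/2).
Setting this equal to 1 gives A² = 1/(45·π·b^7/2).
Substituting b = 1.534 gives A² = 0.00070777, so A = 0.026604.

A ≈ 0.02660 Å^(-7/2)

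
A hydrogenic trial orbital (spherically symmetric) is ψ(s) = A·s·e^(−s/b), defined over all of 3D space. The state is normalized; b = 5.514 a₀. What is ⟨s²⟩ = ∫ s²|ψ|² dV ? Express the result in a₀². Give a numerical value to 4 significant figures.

⟨s²⟩ = ∫ s^2 |ψ|² 4πs² ds over the full domain.
Recall ∫₀^∞ s^m e^(−s/β) ds = m!·β^(m+1), the ratio of the moment integral to the normalization integral gives ⟨s²⟩ = 15·b^2/2.
Putting b = 5.514 gives 228.03.

⟨s^2⟩ ≈ 228.0 a₀^2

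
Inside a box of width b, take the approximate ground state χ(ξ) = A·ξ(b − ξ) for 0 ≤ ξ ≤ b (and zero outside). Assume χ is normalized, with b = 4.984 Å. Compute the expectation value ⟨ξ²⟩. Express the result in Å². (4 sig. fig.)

⟨ξ²⟩ = ∫ ξ^2 |χ|² dξ over the full domain.
Expanding the polynomial and integrating term by term, since the A² factors cancel between numerator and denominator, ⟨ξ²⟩ = 2·b^2/7.
Putting b = 4.984 gives 7.0972.

⟨ξ^2⟩ ≈ 7.097 Å^2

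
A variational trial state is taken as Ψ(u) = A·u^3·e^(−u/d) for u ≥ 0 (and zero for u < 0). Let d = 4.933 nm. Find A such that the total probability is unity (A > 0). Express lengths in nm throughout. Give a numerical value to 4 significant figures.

Normalization requires ∫|Ψ|² du = 1, integrated from 0 to ∞.
With ∫₀^∞ u^6 e^(−αu) du = 6!/α^7, with Ψ = A·u^3·e^(−u/d), the integral evaluates to A²·[45·d^7/8].
Hence A² = 1/[45·d^7/8].
Plugging in d = 4.933 yields A = 0.0015814.

A ≈ 0.001581 nm^(-7/2)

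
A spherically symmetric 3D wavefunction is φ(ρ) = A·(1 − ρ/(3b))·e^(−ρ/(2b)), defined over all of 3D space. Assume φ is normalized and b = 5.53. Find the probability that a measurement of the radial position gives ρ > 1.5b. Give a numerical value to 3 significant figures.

P ≈ 0.746

P = ∫ |φ|² 4πρ² dρ over ρ > 1.5b.
Normalization gives A² = 1/(8·π·b^3/3).
Let u = ρ/b; then A², 4π and the length scale all cancel, so P = ∫_{1.5}^{∞} u^2·(1 - u/3)^2·e^(-u) du ÷ ∫_{0}^{∞} u^2·(1 - u/3)^2·e^(-u) du.
With ∫ u^2·(1 - u/3)^2·e^(-u) du = (-u^4 + 2·u^3 - 3·u^2 - 6·u - 6)·e^(-u)/9 + C, the region integral is 107·e^(-3/2)/48 and the full one is 2/3.
Taking the ratio yields P = 0.7461.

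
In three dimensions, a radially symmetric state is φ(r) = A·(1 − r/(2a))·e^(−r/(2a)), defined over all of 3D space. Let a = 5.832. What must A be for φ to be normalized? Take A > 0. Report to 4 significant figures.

Normalization requires ∫|φ|² 4πr² dr = 1, integrated from 0 to ∞.
(Spherical symmetry: dV = 4πr² dr.)
With ∫₀^∞ r^4 e^(−αr) dr = 4!/α^5, ∫|φ|² 4πr² dr = A²·(8·π·a^3).
With a = 5.832: A² = 0.00020059 and A = 0.014163.

A ≈ 0.01416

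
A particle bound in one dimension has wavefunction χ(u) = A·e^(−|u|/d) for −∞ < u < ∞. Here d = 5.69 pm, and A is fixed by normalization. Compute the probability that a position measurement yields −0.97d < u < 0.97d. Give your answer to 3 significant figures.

P ≈ 0.856

P = ∫_{−0.97d}^{0.97d} |χ(u)|² du.
The normalization integral ∫|χ|²du over the whole domain equals d·A², and A² cancels in the ratio.
Both integrals are even about u = 0, so only the u ≥ 0 halves are needed (the factors of 2 cancel). Let t = u/d; then A² and the length scale cancel, so P = ∫_{0}^{0.97} e^(-2·t) dt ÷ ∫_{0}^{∞} e^(-2·t) dt.
Using ∫ e^(-2·t) dt = -e^(-2·t)/2, the numerator is 1/2 - e^(-97/50)/2 and the denominator is 1/2.
The result is P = 0.8563.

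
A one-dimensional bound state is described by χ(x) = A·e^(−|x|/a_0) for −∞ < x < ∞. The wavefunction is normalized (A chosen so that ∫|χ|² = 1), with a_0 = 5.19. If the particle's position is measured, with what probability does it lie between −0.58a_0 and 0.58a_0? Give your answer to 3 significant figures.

P = ∫_{−0.58a_0}^{0.58a_0} |χ(x)|² dx.
With A² fixed by ∫|χ|² = 1, i.e. A² = (a_0)^(−1), substitute and integrate.
By symmetry take twice the x ≥ 0 contribution in numerator and denominator; the 2's cancel. Substituting u = x/a_0, A² and the length scale cancel in the ratio: P = ∫_{0}^{0.58} e^(-2·u) du / ∫_{0}^{∞} e^(-2·u) du.
Using ∫ e^(-2·u) du = -e^(-2·u)/2, the numerator is 1/2 - e^(-29/25)/2 and the denominator is 1/2.
This works out to P = 0.6865.

P ≈ 0.687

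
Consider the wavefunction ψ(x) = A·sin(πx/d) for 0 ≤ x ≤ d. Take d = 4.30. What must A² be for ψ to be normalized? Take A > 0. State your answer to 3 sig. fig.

A^2 ≈ 0.465

Require ∫ |ψ|² dx = 1 over the whole domain.
Carrying out the integral gives A² · d/2.
Setting this equal to 1 gives A² = 1/(d/2).
Substituting d = 4.30 gives A² = 0.4651, so A = 0.6820.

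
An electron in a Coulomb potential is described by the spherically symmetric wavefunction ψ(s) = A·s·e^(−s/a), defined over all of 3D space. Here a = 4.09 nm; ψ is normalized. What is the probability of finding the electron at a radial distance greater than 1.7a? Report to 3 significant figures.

P = ∫ |ψ|² 4πs² ds over s > 1.7a.
The full normalization integral is A²·[3·π·a^5] = 1, fixing A².
In terms of u = s/a (A², 4π and the length scale all cancel between numerator and denominator), P = [∫_{1.7}^{∞} u^4·e^(-2·u) du] / [∫_{0}^{∞} u^4·e^(-2·u) du].
An antiderivative of u^4·e^(-2·u) is -(u^4/2 + u^3 + 3·u^2/2 + 3·u/2 + 3/4)·e^(-2·u); evaluating from 1.7 to ∞ gives ≈ 0.55814, while the full integral is 3/4.
The region integral divided by the full integral gives P = 0.7442.

P ≈ 0.744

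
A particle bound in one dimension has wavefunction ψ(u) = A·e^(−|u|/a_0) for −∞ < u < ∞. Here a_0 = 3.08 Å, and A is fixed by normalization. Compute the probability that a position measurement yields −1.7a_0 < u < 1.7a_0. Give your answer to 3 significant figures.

The probability is P = ∫ |ψ|² du over [−1.7a_0, 1.7a_0].
Since A² = 1/(a_0), this is the region integral divided by the full normalization integral.
By symmetry take twice the u ≥ 0 contribution in numerator and denominator; the 2's cancel. In terms of t = u/a_0 (A² and the length scale cancel between numerator and denominator), P = [∫_{0}^{1.7} e^(-2·t) dt] / [∫_{0}^{∞} e^(-2·t) dt].
An antiderivative of e^(-2·t) is -e^(-2·t)/2; evaluating from 0 to 1.7 gives 1/2 - e^(-17/5)/2, while the full integral is 1/2.
This works out to P = 0.9666.

P ≈ 0.967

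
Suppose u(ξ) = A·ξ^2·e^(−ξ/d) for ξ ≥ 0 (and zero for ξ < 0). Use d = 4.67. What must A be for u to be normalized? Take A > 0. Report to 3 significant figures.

A ≈ 0.0245

The normalization condition is ∫|u|² dξ = 1 from 0 to ∞.
Recall ∫₀^∞ ξ^m e^(−ξ/β) dξ = m!·β^(m+1), ∫|u|² dξ = A²·(3·d^5/4).
So A² = (3·d^5/4)^(−1).
Substituting d = 4.67 gives A² = 0.0006003, so A = 0.02450.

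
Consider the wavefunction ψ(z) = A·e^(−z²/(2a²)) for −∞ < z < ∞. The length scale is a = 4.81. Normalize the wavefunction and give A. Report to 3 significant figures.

Normalization requires ∫|ψ|² dz = 1, integrated from −∞ to ∞.
With ∫_{−∞}^{∞} z^(2m) e^(−αz²) dz = (2m−1)!!·√π / (2^m α^(m+1/2)), with ψ = A·e^(−z²/(2a²)), the integral evaluates to A²·[√(π)·a].
With a = 4.81: A² = 0.1173 and A = 0.3425.

A ≈ 0.342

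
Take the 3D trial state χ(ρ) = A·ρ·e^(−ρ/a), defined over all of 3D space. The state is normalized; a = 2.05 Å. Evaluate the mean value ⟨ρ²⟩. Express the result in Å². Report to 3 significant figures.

The expectation value is the |χ|²-weighted average of ρ^2: ∫ ρ^2|χ|² 4πρ² dρ.
With ∫₀^∞ ρ^6 e^(−αρ) dρ = 6!/α^7, since the A² factors cancel between numerator and denominator, ⟨ρ²⟩ = 15·a^2/2.
With a = 2.05, ⟨ρ^2⟩ = 31.52.

⟨ρ^2⟩ ≈ 31.5 Å^2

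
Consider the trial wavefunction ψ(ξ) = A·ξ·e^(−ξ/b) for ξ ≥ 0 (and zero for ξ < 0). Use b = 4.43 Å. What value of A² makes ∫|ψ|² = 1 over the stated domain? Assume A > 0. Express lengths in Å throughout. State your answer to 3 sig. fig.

Normalization requires ∫|ψ|² dξ = 1, integrated from 0 to ∞.
∫|ψ|² dξ = A²·(b^3/4).
So A² = (b^3/4)^(−1).
Substituting b = 4.43 gives A² = 0.04601, so A = 0.2145.

A^2 ≈ 0.0460 Å^(-3)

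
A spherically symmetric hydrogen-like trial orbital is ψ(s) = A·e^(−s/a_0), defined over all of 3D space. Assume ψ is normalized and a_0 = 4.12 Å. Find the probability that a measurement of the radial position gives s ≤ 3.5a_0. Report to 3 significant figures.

Integrate the radial probability density 4πs²|ψ|² over s ≤ 3.5a_0.
Normalization gives A² = 1/(π·a_0^3).
Substituting u = s/a_0, A², 4π and the length scale all cancel in the ratio: P = ∫_{0}^{3.5} u^2·e^(-2·u) du / ∫_{0}^{∞} u^2·e^(-2·u) du.
An antiderivative of u^2·e^(-2·u) is -(2·u^2 + 2·u + 1)·e^(-2·u)/4; evaluating from 0 to 3.5 gives 1/4 - 65·e^(-7)/8, while the full integral is 1/4.
Taking the ratio yields P = 0.9704.

P ≈ 0.970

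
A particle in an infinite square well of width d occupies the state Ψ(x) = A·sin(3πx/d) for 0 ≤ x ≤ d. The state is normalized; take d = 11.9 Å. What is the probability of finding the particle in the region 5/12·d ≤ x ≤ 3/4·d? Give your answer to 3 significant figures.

P = ∫_{5/12·d}^{3/4·d} |Ψ(x)|² dx.
The normalization integral ∫|Ψ|²dx over the whole domain equals d/2·A², and A² cancels in the ratio.
Let u = x/d; then A² and the length scale cancel, so P = ∫_{5/12}^{3/4} sin(3·π·u)^2 du ÷ ∫_{0}^{1} sin(3·π·u)^2 du.
An antiderivative of sin(3·π·u)^2 is u/2 - sin(6·π·u)/(12·π); evaluating from 5/12 to 3/4 gives 1/6, while the full integral is 1/2.
The result is P = 1/3.

P ≈ 0.333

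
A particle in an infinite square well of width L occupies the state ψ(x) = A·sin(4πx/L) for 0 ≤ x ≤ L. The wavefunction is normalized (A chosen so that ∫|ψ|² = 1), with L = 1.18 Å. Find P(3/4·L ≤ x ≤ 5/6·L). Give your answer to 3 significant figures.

P ≈ 0.0489

P = ∫_{3/4·L}^{5/6·L} |ψ(x)|² dx.
With A² fixed by ∫|ψ|² = 1, i.e. A² = (L/2)^(−1), substitute and integrate.
Let u = x/L; then A² and the length scale cancel, so P = ∫_{3/4}^{5/6} sin(4·π·u)^2 du ÷ ∫_{0}^{1} sin(4·π·u)^2 du.
An antiderivative of sin(4·π·u)^2 is u/2 - sin(4·π·u)·cos(4·π·u)/(8·π); evaluating from 3/4 to 5/6 gives -√(3)/(32·π) + 1/24, while the full integral is 1/2.
The result is P = (-√(3)/16 + π/12)/π.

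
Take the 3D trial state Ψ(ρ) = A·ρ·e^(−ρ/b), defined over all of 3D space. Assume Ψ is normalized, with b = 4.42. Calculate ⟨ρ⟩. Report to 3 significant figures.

The expectation value is the |Ψ|²-weighted average of ρ: ∫ ρ|Ψ|² 4πρ² dρ.
Since the A² factors cancel between numerator and denominator, ⟨ρ⟩ = 5·b/2.
With b = 4.42, ⟨ρ⟩ = 11.05.

⟨ρ⟩ ≈ 11.1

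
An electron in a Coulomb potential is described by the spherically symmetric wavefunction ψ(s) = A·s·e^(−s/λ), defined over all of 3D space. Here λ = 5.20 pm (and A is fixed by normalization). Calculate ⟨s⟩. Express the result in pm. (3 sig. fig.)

⟨s⟩ ≈ 13.0 pm

The expectation value is the |ψ|²-weighted average of s: ∫ s|ψ|² 4πs² ds.
With ∫₀^∞ s^5 e^(−αs) ds = 5!/α^6, evaluating both integrals, ⟨s⟩ = 5·λ/2.
With λ = 5.20, ⟨s⟩ = 13.00.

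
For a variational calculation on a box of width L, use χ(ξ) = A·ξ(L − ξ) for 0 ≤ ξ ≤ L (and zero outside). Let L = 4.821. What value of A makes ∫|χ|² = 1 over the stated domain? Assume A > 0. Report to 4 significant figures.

Normalization requires ∫|χ|² dξ = 1, integrated from 0 to L.
Expanding the polynomial and integrating term by term, the integral (without the A² prefactor) comes out to L^5/30.
Hence A² = 1/[L^5/30].
With L = 4.821: A² = 0.011520 and A = 0.10733.

A ≈ 0.1073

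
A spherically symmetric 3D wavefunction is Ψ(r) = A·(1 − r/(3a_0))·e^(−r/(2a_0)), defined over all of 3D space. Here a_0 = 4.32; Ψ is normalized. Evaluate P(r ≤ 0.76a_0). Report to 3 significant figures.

P ≈ 0.0843

Integrate the radial probability density 4πr²|Ψ|² over r ≤ 0.76a_0.
The full normalization integral is A²·[8·π·a_0^3/3] = 1, fixing A².
Let u = r/a_0; then A², 4π and the length scale all cancel, so P = ∫_{0}^{0.76} u^2·(1 - u/3)^2·e^(-u) du ÷ ∫_{0}^{∞} u^2·(1 - u/3)^2·e^(-u) du.
An antiderivative of u^2·(1 - u/3)^2·e^(-u) is (-u^4 + 2·u^3 - 3·u^2 - 6·u - 6)·e^(-u)/9; evaluating from 0 to 0.76 gives ≈ 0.056182, while the full integral is 2/3.
This evaluates to P = 0.08427.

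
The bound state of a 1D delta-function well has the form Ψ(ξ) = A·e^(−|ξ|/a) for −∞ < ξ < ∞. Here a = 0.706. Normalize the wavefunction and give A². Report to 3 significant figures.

Require ∫ |Ψ|² dξ = 1 over the whole domain.
Carrying out the integral gives A² · a.
Hence A² = 1/[a].
Substituting a = 0.706 gives A² = 1.416, so A = 1.190.

A^2 ≈ 1.42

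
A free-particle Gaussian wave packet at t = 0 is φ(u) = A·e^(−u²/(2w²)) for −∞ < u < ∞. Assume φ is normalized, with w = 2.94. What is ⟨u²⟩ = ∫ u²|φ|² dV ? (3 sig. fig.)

By definition ⟨u²⟩ = ∫ u^2 |φ(u)|² du.
With ∫_{−∞}^{∞} u^(2m) e^(−αu²) du = (2m−1)!!·√π / (2^m α^(m+1/2)), the ratio of the moment integral to the normalization integral gives ⟨u²⟩ = w^2/2.
With w = 2.94, ⟨u^2⟩ = 4.322.

⟨u^2⟩ ≈ 4.32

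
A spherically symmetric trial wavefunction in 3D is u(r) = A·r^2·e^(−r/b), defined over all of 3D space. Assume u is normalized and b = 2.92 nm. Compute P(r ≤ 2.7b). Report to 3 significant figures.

P = ∫ |u|² 4πr² dr over r ≤ 2.7b.
Normalization gives A² = 1/(45·π·b^7/2).
Substituting t = r/b, A², 4π and the length scale all cancel in the ratio: P = ∫_{0}^{2.7} t^6·e^(-2·t) dt / ∫_{0}^{∞} t^6·e^(-2·t) dt.
With ∫ t^6·e^(-2·t) dt = -(4·t^6 + 12·t^5 + 30·t^4 + 60·t^3 + 90·t^2 + 90·t + 45)·e^(-2·t)/8 + C, the region integral is ≈ 1.6781 and the full one is 45/8.
This evaluates to P = 0.2983.

P ≈ 0.298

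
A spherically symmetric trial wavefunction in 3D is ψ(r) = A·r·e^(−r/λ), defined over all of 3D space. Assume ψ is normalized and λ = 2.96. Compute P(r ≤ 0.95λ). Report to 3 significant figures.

P = ∫ |ψ|² 4πr² dr over r ≤ 0.95λ.
Normalization gives A² = 1/(3·π·λ^5).
Substituting u = r/λ, A², 4π and the length scale all cancel in the ratio: P = ∫_{0}^{0.95} u^4·e^(-2·u) du / ∫_{0}^{∞} u^4·e^(-2·u) du.
An antiderivative of u^4·e^(-2·u) is -(u^4/2 + u^3 + 3·u^2/2 + 3·u/2 + 3/4)·e^(-2·u); evaluating from 0 to 0.95 gives ≈ 0.033061, while the full integral is 3/4.
Taking the ratio yields P = 0.04408.

P ≈ 0.0441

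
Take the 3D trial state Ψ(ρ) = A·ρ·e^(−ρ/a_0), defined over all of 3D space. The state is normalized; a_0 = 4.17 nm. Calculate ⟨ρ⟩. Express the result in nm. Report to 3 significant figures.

⟨ρ⟩ ≈ 10.4 nm

⟨ρ⟩ = ∫ ρ |Ψ|² 4πρ² dρ over the full domain.
The ratio of the moment integral to the normalization integral gives ⟨ρ⟩ = 5·a_0/2.
With a_0 = 4.17, ⟨ρ⟩ = 10.43.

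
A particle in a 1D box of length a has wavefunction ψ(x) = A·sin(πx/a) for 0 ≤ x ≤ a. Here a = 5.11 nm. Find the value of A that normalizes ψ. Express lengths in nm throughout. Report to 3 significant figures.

A ≈ 0.626 nm^(-1/2)

Require ∫ |ψ|² dx = 1 over the whole domain.
Using sin²θ = (1 − cos 2θ)/2, carrying out the integral gives A² · a/2.
Hence A² = 1/[a/2].
Plugging in a = 5.11 yields A = 0.6256.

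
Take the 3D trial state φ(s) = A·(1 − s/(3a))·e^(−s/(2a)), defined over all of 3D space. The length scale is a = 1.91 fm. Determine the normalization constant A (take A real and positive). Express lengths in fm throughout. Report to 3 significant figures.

Require ∫ |φ|² 4πs² ds = 1 over the whole domain.
(Spherical symmetry: dV = 4πs² ds.)
Using ∫₀^∞ sⁿ e^(−αs) ds = n!/αⁿ⁺¹, carrying out the integral gives A² · 8·π·a^3/3.
Hence A² = 1/[8·π·a^3/3].
With a = 1.91: A² = 0.01713 and A = 0.1309.

A ≈ 0.131 fm^(-3/2)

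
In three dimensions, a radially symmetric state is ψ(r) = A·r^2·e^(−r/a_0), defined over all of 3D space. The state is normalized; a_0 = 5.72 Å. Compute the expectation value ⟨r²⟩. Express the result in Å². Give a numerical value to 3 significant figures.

⟨r^2⟩ ≈ 458 Å^2

⟨r²⟩ = ∫ r^2 |ψ|² 4πr² dr over the full domain.
Evaluating both integrals, ⟨r²⟩ = 14·a_0^2.
Putting a_0 = 5.72 gives 458.1.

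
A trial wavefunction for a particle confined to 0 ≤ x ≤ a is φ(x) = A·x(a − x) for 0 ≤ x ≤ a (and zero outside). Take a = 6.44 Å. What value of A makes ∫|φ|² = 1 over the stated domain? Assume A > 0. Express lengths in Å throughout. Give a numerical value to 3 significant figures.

A ≈ 0.0520 Å^(-5/2)

We need A² ∫|f|² dx = 1, taking the integral from 0 to a.
Expanding the polynomial and integrating term by term, the integral (without the A² prefactor) comes out to a^5/30.
So A² = (a^5/30)^(−1).
Plugging in a = 6.44 yields A = 0.05204.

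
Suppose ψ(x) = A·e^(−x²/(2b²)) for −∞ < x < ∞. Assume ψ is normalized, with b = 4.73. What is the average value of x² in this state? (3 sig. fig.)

By definition ⟨x²⟩ = ∫ x^2 |ψ(x)|² dx.
Using the Gaussian integral ∫_{−∞}^{∞} e^(−αx²) dx = √(π/α), since the A² factors cancel between numerator and denominator, ⟨x²⟩ = b^2/2.
With b = 4.73, ⟨x^2⟩ = 11.19.

⟨x^2⟩ ≈ 11.2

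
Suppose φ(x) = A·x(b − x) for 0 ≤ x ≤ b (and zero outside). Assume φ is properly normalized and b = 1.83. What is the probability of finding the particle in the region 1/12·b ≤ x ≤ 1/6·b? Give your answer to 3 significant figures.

|φ|² is the probability density, so P = ∫_{1/12·b}^{1/6·b} |φ|² dx.
Since A² = 1/(b^5/30), this is the region integral divided by the full normalization integral.
In terms of u = x/b (A² and the length scale cancel between numerator and denominator), P = [∫_{1/12}^{1/6} u^2·(1 - u)^2 du] / [∫_{0}^{1} u^2·(1 - u)^2 du].
Using ∫ u^2·(1 - u)^2 du = u^3·(6·u^2 - 15·u + 10)/30, the numerator is ≈ 0.0010135 and the denominator is 1/30.
Taking the ratio, P = 0.03041.

P ≈ 0.0304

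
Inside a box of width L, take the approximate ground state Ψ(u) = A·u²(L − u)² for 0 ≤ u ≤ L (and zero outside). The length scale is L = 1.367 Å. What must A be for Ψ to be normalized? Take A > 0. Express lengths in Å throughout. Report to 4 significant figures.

A ≈ 6.148 Å^(-9/2)

Require ∫ |Ψ|² du = 1 over the whole domain.
Expanding the polynomial and integrating term by term, with Ψ = A·u²(L − u)², the integral evaluates to A²·[L^9/630].
Hence A² = 1/[L^9/630].
With L = 1.367: A² = 37.794 and A = 6.1477.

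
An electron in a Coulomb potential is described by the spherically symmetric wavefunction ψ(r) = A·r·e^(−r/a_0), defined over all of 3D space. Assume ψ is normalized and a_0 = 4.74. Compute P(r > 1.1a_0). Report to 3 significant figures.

P ≈ 0.928

With dV = 4πr²dr, the probability is ∫|ψ|² dV over r > 1.1a_0.
Normalization gives A² = 1/(3·π·a_0^5).
Substituting u = r/a_0, A², 4π and the length scale all cancel in the ratio: P = ∫_{1.1}^{∞} u^4·e^(-2·u) du / ∫_{0}^{∞} u^4·e^(-2·u) du.
An antiderivative of u^4·e^(-2·u) is -(u^4/2 + u^3 + 3·u^2/2 + 3·u/2 + 3/4)·e^(-2·u); evaluating from 1.1 to ∞ gives ≈ 0.69563, while the full integral is 3/4.
Taking the ratio yields P = 0.9275.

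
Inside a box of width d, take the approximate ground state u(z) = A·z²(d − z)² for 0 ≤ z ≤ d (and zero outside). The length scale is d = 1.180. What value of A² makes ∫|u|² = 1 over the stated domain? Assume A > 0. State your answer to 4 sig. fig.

A^2 ≈ 142.0

Require ∫ |u|² dz = 1 over the whole domain.
Carrying out the integral gives A² · d^9/630.
Substituting d = 1.180 gives A² = 142.04, so A = 11.918.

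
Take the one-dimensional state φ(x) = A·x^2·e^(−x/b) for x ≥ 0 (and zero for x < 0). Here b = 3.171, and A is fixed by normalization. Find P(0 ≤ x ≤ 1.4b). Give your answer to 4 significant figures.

The probability is P = ∫ |φ|² dx over [0, 1.4b].
The normalization integral ∫|φ|²dx over the whole domain equals 3·b^5/4·A², and A² cancels in the ratio.
In terms of u = x/b (A² and the length scale cancel between numerator and denominator), P = [∫_{0}^{1.4} u^4·e^(-2·u) du] / [∫_{0}^{∞} u^4·e^(-2·u) du].
An antiderivative of u^4·e^(-2·u) is -(u^4/2 + u^3 + 3·u^2/2 + 3·u/2 + 3/4)·e^(-2·u); evaluating from 0 to 1.4 gives ≈ 0.114243, while the full integral is 3/4.
This works out to P = 0.15232.

P ≈ 0.1523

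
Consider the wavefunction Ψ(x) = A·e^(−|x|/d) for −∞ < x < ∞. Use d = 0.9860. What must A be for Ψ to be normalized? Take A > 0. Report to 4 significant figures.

The normalization condition is ∫|Ψ|² dx = 1 from −∞ to ∞.
The integral (without the A² prefactor) comes out to d.
So A² = (d)^(−1).
Plugging in d = 0.9860 yields A = 1.0071.

A ≈ 1.007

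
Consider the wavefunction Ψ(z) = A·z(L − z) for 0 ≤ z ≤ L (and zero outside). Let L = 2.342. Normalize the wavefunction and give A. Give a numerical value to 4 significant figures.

A ≈ 0.6525

The normalization condition is ∫|Ψ|² dz = 1 from 0 to L.
Expanding the polynomial and integrating term by term, with Ψ = A·z(L − z), the integral evaluates to A²·[L^5/30].
Plugging in L = 2.342 yields A = 0.65252.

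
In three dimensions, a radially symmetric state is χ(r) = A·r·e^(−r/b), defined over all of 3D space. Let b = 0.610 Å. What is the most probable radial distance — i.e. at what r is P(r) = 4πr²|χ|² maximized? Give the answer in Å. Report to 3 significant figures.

r ≈ 1.22 Å

The maximum of P(r) = 4πr²|χ|² occurs where its derivative vanishes.
This gives r = 2·b.
With b = 0.610, the most probable radial distance is 1.220 Å.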